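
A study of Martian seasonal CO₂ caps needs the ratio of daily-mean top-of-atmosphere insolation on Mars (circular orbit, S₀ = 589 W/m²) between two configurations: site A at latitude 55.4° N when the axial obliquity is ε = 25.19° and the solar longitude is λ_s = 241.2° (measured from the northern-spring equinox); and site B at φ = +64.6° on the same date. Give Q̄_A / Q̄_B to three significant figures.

Q̄_A / Q̄_B ≈ 6.02

— Configuration A (φ=+55.4°):
Solar declination: sin δ = sin ε · sin λ_s = sin 25.19° × sin 241.2° = -0.37297, so δ = -21.899°.
cos H₀ = −tan(+55.4°) tan(-21.899°) = 0.5827, H₀ = 0.9487 rad.
Bracket: H₀ sin φ sin δ + cos φ cos δ sin H₀ = 0.9487×0.82314×-0.37297 + 0.56784×0.92784×0.81268 = -0.291257 + 0.428172 = 0.136915.
Q̄ = (S₀/π) × [bracket] = (589/π) × 0.136915 = 25.669 W/m².
— Configuration B (φ=+64.6°):
cos H₀ = −tan(+64.6°) tan(-21.899°) = 0.8466, H₀ = 0.5613 rad.
Bracket: H₀ sin φ sin δ + cos φ cos δ sin H₀ = 0.5613×0.90334×-0.37297 + 0.42894×0.92784×0.53228 = -0.189112 + 0.211841 = 0.022729.
Q̄ = (S₀/π) × [bracket] = (589/π) × 0.022729 = 4.2613 W/m².
Ratio Q̄_A / Q̄_B = 25.669 / 4.2613 = 6.024.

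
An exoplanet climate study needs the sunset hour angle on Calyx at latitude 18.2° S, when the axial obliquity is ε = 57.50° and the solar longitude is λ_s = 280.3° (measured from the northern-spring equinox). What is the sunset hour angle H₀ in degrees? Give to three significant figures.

Solar declination: sin δ = sin ε · sin λ_s = sin 57.50° × sin 280.3° = -0.82980, so δ = -56.078°.
cos H₀ = −tan φ · tan δ = −tan(-18.2°) × tan(-56.078°) = -0.4889, so H₀ = 2.0816 rad = 119.27°.

H₀ = 119°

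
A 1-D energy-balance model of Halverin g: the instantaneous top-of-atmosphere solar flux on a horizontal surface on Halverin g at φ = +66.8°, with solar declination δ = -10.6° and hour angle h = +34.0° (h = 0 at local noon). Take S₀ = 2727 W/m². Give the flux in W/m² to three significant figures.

cos θ_z = sin φ sin δ + cos φ cos δ cos h = -0.169076 + 0.321019 = 0.151943.
Flux = S₀ · cos θ_z = 2727 × 0.151943 = 414.3 W/m².

414 W/m²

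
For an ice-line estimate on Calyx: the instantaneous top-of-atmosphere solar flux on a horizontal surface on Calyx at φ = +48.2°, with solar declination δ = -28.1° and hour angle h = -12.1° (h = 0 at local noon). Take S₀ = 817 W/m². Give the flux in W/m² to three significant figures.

cos θ_z = sin φ sin δ + cos φ cos δ cos h = -0.351128 + 0.574903 = 0.223775.
Flux = S₀ · cos θ_z = 817 × 0.223775 = 182.8 W/m².

183 W/m²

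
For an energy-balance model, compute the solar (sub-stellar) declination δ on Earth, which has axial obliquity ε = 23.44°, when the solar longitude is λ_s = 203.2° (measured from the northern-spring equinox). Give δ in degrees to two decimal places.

sin δ = sin ε · sin λ_s = sin 23.44° × sin 203.2° = -0.156706.
δ = arcsin(-0.156706) = -9.02°.

δ = -9.02°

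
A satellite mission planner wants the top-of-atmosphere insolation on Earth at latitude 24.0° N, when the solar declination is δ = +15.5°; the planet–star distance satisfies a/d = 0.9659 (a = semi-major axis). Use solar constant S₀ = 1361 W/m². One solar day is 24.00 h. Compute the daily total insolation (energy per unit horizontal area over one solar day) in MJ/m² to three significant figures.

cos H₀ = −tan(+24.0°) tan(+15.500°) = -0.1235, H₀ = 1.6946 rad.
Bracket: H₀ sin φ sin δ + cos φ cos δ sin H₀ = 1.6946×0.40674×0.26724 + 0.91355×0.96363×0.99235 = 0.184198 + 0.873590 = 1.057788.
Inverse-square distance factor (a/d)² = 0.9659² = 0.932963.
Q̄ = (S₀/π) × 0.932963 × [bracket] = (1361/π) × 0.932963 × 1.057788 = 427.53 W/m².
Daily total = Q̄ × 24.00 h × 3600 s/h = 427.53 × 24.00 × 3600 / 10⁶ = 36.94 MJ/m².

36.9 MJ/m²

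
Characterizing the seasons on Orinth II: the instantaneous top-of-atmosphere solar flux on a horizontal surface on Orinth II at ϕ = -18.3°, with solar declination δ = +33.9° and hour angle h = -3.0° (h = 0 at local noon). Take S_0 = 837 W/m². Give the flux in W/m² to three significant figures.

512 W/m²

cos θ_z = sin ϕ sin δ + cos ϕ cos δ cos h = -0.175128 + 0.786955 = 0.611827.
Flux = S_0 · cos θ_z = 837 × 0.611827 = 512.1 W/m².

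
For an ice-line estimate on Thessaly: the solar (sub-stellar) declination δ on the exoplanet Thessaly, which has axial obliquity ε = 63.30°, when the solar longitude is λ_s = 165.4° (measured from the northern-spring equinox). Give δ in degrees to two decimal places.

δ = +13.01°

sin δ = sin ε · sin λ_s = sin 63.30° × sin 165.4° = 0.225192.
δ = arcsin(0.225192) = +13.01°.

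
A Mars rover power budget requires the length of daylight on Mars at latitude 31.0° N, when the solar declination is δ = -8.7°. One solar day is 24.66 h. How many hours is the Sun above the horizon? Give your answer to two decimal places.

11.61 h

cos H₀ = −tan φ · tan δ = −tan(+31.0°) × tan(-8.700°) = 0.0919, so H₀ = 1.4787 rad = 84.72°.
Daylight = 2H₀/(2π) × 24.66 h = (1.4787/π) × 24.66 = 11.61 h.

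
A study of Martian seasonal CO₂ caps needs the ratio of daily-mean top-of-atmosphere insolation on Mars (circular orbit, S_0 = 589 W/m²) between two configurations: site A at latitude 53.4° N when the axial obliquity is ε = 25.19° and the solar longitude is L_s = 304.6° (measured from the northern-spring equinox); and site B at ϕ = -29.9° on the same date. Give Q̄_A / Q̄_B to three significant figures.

Q̄_A / Q̄_B ≈ 0.171

— Configuration A (ϕ=+53.4°):
Solar declination: sin δ = sin ε · sin L_s = sin 25.19° × sin 304.6° = -0.35034, so δ = -20.508°.
cos h₀ = −tan(+53.4°) tan(-20.508°) = 0.5037, h₀ = 1.0430 rad.
Bracket: h₀ sin ϕ sin δ + cos ϕ cos δ sin h₀ = 1.0430×0.80282×-0.35034 + 0.59622×0.93662×0.86390 = -0.293354 + 0.482429 = 0.189075.
Q̄ = (S_0/π) × [bracket] = (589/π) × 0.189075 = 35.449 W/m².
— Configuration B (ϕ=-29.9°):
cos h₀ = −tan(-29.9°) tan(-20.508°) = -0.2151, h₀ = 1.7876 rad.
Bracket: h₀ sin ϕ sin δ + cos ϕ cos δ sin h₀ = 1.7876×-0.49849×-0.35034 + 0.86690×0.93662×0.97659 = 0.312188 + 0.792948 = 1.105136.
Q̄ = (S_0/π) × [bracket] = (589/π) × 1.105136 = 207.20 W/m².
Ratio Q̄_A / Q̄_B = 35.449 / 207.20 = 0.1711.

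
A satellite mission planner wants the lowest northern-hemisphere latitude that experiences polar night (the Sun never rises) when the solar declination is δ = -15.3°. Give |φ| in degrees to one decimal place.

|φ| = 74.7°

Polar night requires cos H₀ = −tan φ tan δ ≥ 1, i.e. tan φ tan δ ≤ −1.
The boundary is |tan φ| · |tan δ| = 1, so |φ| = 90° − |δ| = 90° − 15.3° = 74.7° in the northern hemisphere.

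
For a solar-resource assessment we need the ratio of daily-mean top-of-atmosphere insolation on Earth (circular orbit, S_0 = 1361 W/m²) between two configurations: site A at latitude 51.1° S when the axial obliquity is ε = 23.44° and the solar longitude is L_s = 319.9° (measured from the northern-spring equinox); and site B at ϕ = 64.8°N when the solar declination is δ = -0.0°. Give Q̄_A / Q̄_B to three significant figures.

Q̄_A / Q̄_B ≈ 2.24

— Configuration A (ϕ=-51.1°):
Solar declination: sin δ = sin ε · sin L_s = sin 23.44° × sin 319.9° = -0.25622, so δ = -14.846°.
cos h₀ = −tan(-51.1°) tan(-14.846°) = -0.3285, h₀ = 1.9055 rad.
Bracket: h₀ sin ϕ sin δ + cos ϕ cos δ sin h₀ = 1.9055×-0.77824×-0.25622 + 0.62796×0.96662×0.94450 = 0.379958 + 0.573310 = 0.953268.
Q̄ = (S_0/π) × [bracket] = (1361/π) × 0.953268 = 412.97 W/m².
— Configuration B (ϕ=+64.8°):
cos h₀ = −tan(+64.8°) tan(-0.000°) = 0.0000, h₀ = 1.5708 rad.
Bracket: h₀ sin ϕ sin δ + cos ϕ cos δ sin h₀ = 1.5708×0.90483×-0.00000 + 0.42578×1.00000×1.00000 = -0.000000 + 0.425780 = 0.425780.
Q̄ = (S_0/π) × [bracket] = (1361/π) × 0.425780 = 184.46 W/m².
Ratio Q̄_A / Q̄_B = 412.97 / 184.46 = 2.239.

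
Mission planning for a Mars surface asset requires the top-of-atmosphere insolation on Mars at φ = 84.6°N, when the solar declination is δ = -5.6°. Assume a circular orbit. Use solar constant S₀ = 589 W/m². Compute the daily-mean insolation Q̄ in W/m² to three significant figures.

cos H₀ = −tan(+84.6°) tan(-5.600°) = 1.0373 ≥ 1 ⇒ polar night, H₀ = 0 and Q̄ = 0.

Q̄ ≈ 0.00 W/m²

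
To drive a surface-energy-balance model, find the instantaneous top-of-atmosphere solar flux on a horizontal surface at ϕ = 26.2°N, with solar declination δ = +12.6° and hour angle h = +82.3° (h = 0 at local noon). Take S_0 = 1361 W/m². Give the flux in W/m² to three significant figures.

cos θ_z = sin ϕ sin δ + cos ϕ cos δ cos h = 0.096312 + 0.117325 = 0.213637.
Flux = S_0 · cos θ_z = 1361 × 0.213637 = 290.8 W/m².

291 W/m²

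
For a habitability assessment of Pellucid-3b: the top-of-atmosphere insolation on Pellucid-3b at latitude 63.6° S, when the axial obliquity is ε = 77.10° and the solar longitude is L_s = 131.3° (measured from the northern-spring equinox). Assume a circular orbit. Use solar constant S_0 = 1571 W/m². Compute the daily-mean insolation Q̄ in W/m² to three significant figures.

Q̄ ≈ 0.00 W/m²

Solar declination: sin δ = sin ε · sin L_s = sin 77.10° × sin 131.3° = 0.73230, so δ = +47.080°.
cos h₀ = −tan(-63.6°) tan(+47.080°) = 2.1663 ≥ 1 ⇒ polar night, h₀ = 0 and Q̄ = 0.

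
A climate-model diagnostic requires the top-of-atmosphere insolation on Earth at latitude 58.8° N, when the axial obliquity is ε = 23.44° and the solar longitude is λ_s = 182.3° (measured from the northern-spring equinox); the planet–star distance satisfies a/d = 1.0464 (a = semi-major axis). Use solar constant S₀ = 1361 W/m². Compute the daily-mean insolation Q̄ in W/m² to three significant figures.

Solar declination: sin δ = sin ε · sin λ_s = sin 23.44° × sin 182.3° = -0.01596, so δ = -0.915°.
cos H₀ = −tan(+58.8°) tan(-0.915°) = 0.0264, H₀ = 1.5444 rad.
Bracket: H₀ sin φ sin δ + cos φ cos δ sin H₀ = 1.5444×0.85536×-0.01596 + 0.51803×0.99987×0.99965 = -0.021083 + 0.517781 = 0.496698.
Inverse-square distance factor (a/d)² = 1.0464² = 1.094953.
Q̄ = (S₀/π) × 1.094953 × [bracket] = (1361/π) × 1.094953 × 0.496698 = 235.6 W/m².

Q̄ ≈ 236 W/m²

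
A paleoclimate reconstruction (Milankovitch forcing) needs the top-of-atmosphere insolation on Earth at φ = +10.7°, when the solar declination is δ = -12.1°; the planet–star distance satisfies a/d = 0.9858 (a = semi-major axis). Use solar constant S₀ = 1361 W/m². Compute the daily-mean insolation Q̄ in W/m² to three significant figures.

Q̄ ≈ 379 W/m²

cos H₀ = −tan(+10.7°) tan(-12.100°) = 0.0405, H₀ = 1.5303 rad.
Bracket: H₀ sin φ sin δ + cos φ cos δ sin H₀ = 1.5303×0.18567×-0.20962 + 0.98261×0.97778×0.99918 = -0.059559 + 0.959989 = 0.900430.
Inverse-square distance factor (a/d)² = 0.9858² = 0.971802.
Q̄ = (S₀/π) × 0.971802 × [bracket] = (1361/π) × 0.971802 × 0.900430 = 379.1 W/m².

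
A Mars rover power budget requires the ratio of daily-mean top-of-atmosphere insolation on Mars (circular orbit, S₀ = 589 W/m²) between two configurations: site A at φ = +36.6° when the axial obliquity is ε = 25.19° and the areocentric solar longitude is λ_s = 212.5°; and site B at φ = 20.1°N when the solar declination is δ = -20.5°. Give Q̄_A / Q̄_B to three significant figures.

— Configuration A (φ=+36.6°):
sin δ = sin 25.19° × sin 212.5° = -0.22869, so δ = -13.220°.
cos H₀ = −tan(+36.6°) tan(-13.220°) = 0.1745, H₀ = 1.3954 rad.
Bracket: H₀ sin φ sin δ + cos φ cos δ sin H₀ = 1.3954×0.59622×-0.22869 + 0.80282×0.97350×0.98466 = -0.190262 + 0.769556 = 0.579294.
Q̄ = (S₀/π) × [bracket] = (589/π) × 0.579294 = 108.61 W/m².
— Configuration B (φ=+20.1°):
cos H₀ = −tan(+20.1°) tan(-20.500°) = 0.1368, H₀ = 1.4335 rad.
Bracket: H₀ sin φ sin δ + cos φ cos δ sin H₀ = 1.4335×0.34366×-0.35021 + 0.93909×0.93667×0.99060 = -0.172526 + 0.871349 = 0.698823.
Q̄ = (S₀/π) × [bracket] = (589/π) × 0.698823 = 131.02 W/m².
Ratio Q̄_A / Q̄_B = 108.61 / 131.02 = 0.8290.

Q̄_A / Q̄_B ≈ 0.829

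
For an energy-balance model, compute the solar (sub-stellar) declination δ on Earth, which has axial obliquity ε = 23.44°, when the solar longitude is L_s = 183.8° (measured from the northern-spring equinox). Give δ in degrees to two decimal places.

sin δ = sin ε · sin L_s = sin 23.44° × sin 183.8° = -0.026363.
δ = arcsin(-0.026363) = -1.51°.

δ = -1.51°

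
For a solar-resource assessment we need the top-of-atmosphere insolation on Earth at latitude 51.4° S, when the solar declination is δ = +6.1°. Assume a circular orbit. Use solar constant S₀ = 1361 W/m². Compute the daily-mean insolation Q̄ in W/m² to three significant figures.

cos H₀ = −tan(-51.4°) tan(+6.100°) = 0.1339, H₀ = 1.4365 rad.
Bracket: H₀ sin φ sin δ + cos φ cos δ sin H₀ = 1.4365×-0.78152×0.10626 + 0.62388×0.99434×0.99100 = -0.119293 + 0.614766 = 0.495473.
Q̄ = (S₀/π) × [bracket] = (1361/π) × 0.495473 = 214.6 W/m².

Q̄ ≈ 215 W/m²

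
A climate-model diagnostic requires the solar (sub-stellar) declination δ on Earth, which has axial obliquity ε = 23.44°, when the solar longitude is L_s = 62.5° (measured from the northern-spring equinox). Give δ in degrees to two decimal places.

sin δ = sin ε · sin L_s = sin 23.44° × sin 62.5° = 0.352843.
δ = arcsin(0.352843) = +20.66°.

δ = +20.66°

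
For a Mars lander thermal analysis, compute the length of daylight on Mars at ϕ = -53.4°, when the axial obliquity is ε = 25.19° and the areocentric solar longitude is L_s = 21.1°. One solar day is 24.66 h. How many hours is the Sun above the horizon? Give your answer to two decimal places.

10.68 h

sin δ = sin 25.19° × sin 21.1° = 0.15322, so δ = +8.814°.
cos h₀ = −tan ϕ · tan δ = −tan(-53.4°) × tan(+8.814°) = 0.2088, so h₀ = 1.3605 rad = 77.95°.
Daylight = 2h₀/(2π) × 24.66 h = (1.3605/π) × 24.66 = 10.68 h.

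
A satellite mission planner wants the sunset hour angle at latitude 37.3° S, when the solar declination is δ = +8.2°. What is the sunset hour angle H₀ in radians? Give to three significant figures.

cos H₀ = −tan φ · tan δ = −tan(-37.3°) × tan(+8.200°) = 0.1098, so H₀ = 1.4608 rad = 83.70°.

H₀ = 1.46 rad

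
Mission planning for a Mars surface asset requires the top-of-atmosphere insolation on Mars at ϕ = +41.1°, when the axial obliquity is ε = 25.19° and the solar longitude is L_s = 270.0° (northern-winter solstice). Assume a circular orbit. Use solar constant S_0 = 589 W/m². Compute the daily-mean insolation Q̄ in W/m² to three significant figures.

Solar declination: sin δ = sin ε · sin L_s = sin 25.19° × sin 270.0° = -0.42562, so δ = -25.190°.
cos h₀ = −tan(+41.1°) tan(-25.190°) = 0.4103, h₀ = 1.1480 rad.
Bracket: h₀ sin ϕ sin δ + cos ϕ cos δ sin h₀ = 1.1480×0.65738×-0.42562 + 0.75356×0.90490×0.91194 = -0.321204 + 0.621849 = 0.300645.
Q̄ = (S_0/π) × [bracket] = (589/π) × 0.300645 = 56.37 W/m².

Q̄ ≈ 56.4 W/m²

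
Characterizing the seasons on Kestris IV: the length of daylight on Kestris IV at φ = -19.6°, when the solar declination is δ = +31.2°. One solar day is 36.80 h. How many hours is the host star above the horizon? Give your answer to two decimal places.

15.85 h

cos H₀ = −tan φ · tan δ = −tan(-19.6°) × tan(+31.200°) = 0.2157, so H₀ = 1.3534 rad = 77.55°.
Daylight = 2H₀/(2π) × 36.80 h = (1.3534/π) × 36.80 = 15.85 h.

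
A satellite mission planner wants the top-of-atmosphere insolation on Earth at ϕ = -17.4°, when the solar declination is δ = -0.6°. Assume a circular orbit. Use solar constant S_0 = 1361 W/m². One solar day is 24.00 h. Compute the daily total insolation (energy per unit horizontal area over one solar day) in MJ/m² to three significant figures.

cos h₀ = −tan(-17.4°) tan(-0.600°) = -0.0033, h₀ = 1.5741 rad.
Bracket: h₀ sin ϕ sin δ + cos ϕ cos δ sin h₀ = 1.5741×-0.29904×-0.01047 + 0.95424×0.99995×0.99999 = 0.004928 + 0.954183 = 0.959111.
Q̄ = (S_0/π) × [bracket] = (1361/π) × 0.959111 = 415.51 W/m².
Daily total = Q̄ × 24.00 h × 3600 s/h = 415.51 × 24.00 × 3600 / 10⁶ = 35.90 MJ/m².

35.9 MJ/m²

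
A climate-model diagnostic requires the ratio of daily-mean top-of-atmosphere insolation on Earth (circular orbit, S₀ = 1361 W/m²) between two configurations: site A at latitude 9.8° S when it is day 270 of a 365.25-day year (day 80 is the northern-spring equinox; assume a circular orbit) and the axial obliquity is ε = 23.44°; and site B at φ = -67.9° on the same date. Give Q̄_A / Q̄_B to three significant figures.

Q̄_A / Q̄_B ≈ 2.21

— Configuration A (φ=-9.8°):
Solar longitude: λ_s = 360° × (270 − 80)/365.25 = 187.269°.
sin δ = sin 23.44° × sin 187.269° = -0.05033, so δ = -2.885°.
cos H₀ = −tan(-9.8°) tan(-2.885°) = -0.0087, H₀ = 1.5795 rad.
Bracket: H₀ sin φ sin δ + cos φ cos δ sin H₀ = 1.5795×-0.17021×-0.05033 + 0.98541×0.99873×0.99996 = 0.013531 + 0.984119 = 0.997650.
Q̄ = (S₀/π) × [bracket] = (1361/π) × 0.997650 = 432.20 W/m².
— Configuration B (φ=-67.9°):
cos H₀ = −tan(-67.9°) tan(-2.885°) = -0.1241, H₀ = 1.6952 rad.
Bracket: H₀ sin φ sin δ + cos φ cos δ sin H₀ = 1.6952×-0.92653×-0.05033 + 0.37622×0.99873×0.99227 = 0.079051 + 0.372838 = 0.451889.
Q̄ = (S₀/π) × [bracket] = (1361/π) × 0.451889 = 195.77 W/m².
Ratio Q̄_A / Q̄_B = 432.20 / 195.77 = 2.208.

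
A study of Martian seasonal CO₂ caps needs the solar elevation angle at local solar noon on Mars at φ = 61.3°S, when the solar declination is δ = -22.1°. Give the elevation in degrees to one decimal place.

At local noon the hour angle is zero, so the zenith angle equals |φ − δ| = |-61.3° − (-22.100°)| = 39.200°.
Elevation = 90° − 39.200° = 50.8°.

50.8°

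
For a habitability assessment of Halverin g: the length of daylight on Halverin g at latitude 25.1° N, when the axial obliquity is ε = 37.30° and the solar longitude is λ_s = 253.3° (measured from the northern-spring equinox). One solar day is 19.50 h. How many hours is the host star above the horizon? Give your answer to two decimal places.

Solar declination: sin δ = sin ε · sin λ_s = sin 37.30° × sin 253.3° = -0.58043, so δ = -35.481°.
cos H₀ = −tan φ · tan δ = −tan(+25.1°) × tan(-35.481°) = 0.3339, so H₀ = 1.2304 rad = 70.49°.
Daylight = 2H₀/(2π) × 19.50 h = (1.2304/π) × 19.50 = 7.64 h.

7.64 h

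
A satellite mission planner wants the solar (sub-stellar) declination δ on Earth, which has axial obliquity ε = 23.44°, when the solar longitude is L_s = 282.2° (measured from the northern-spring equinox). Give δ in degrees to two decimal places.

sin δ = sin ε · sin L_s = sin 23.44° × sin 282.2° = -0.388805.
δ = arcsin(-0.388805) = -22.88°.

δ = -22.88°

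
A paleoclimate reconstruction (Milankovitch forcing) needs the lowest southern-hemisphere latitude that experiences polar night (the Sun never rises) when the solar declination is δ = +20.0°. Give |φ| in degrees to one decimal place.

Polar night requires cos H₀ = −tan φ tan δ ≥ 1, i.e. tan φ tan δ ≤ −1.
The boundary is |tan φ| · |tan δ| = 1, so |φ| = 90° − |δ| = 90° − 20.0° = 70.0° in the southern hemisphere.

|φ| = 70.0°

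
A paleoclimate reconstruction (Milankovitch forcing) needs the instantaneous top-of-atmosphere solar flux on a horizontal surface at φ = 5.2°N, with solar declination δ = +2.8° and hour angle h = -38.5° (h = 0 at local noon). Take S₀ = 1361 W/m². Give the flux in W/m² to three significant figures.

cos θ_z = sin φ sin δ + cos φ cos δ cos h = 0.004427 + 0.778457 = 0.782884.
Flux = S₀ · cos θ_z = 1361 × 0.782884 = 1066 W/m².

1.07e+03 W/m²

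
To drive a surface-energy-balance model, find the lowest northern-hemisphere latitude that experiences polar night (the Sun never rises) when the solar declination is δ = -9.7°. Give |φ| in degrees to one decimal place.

|φ| = 80.3°

Polar night requires cos H₀ = −tan φ tan δ ≥ 1, i.e. tan φ tan δ ≤ −1.
The boundary is |tan φ| · |tan δ| = 1, so |φ| = 90° − |δ| = 90° − 9.7° = 80.3° in the northern hemisphere.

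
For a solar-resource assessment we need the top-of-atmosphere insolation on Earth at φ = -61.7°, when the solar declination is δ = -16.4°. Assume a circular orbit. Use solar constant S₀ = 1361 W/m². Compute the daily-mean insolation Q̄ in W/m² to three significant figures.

Q̄ ≈ 396 W/m²

cos H₀ = −tan(-61.7°) tan(-16.400°) = -0.5466, H₀ = 2.1491 rad.
Bracket: H₀ sin φ sin δ + cos φ cos δ sin H₀ = 2.1491×-0.88048×-0.28234 + 0.47409×0.95931×0.83739 = 0.534255 + 0.380844 = 0.915099.
Q̄ = (S₀/π) × [bracket] = (1361/π) × 0.915099 = 396.4 W/m².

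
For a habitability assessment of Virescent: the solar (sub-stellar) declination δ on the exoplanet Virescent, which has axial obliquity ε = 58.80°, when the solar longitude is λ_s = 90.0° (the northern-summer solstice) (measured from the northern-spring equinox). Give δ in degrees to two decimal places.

sin δ = sin ε · sin λ_s = sin 58.80° × sin 90.0° = 0.855364.
δ = arcsin(0.855364) = +58.80°.

δ = +58.80°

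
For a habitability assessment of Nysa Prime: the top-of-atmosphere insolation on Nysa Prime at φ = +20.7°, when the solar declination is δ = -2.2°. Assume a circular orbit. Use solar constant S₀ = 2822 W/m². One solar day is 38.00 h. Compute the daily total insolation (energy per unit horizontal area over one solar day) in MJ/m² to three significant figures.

cos H₀ = −tan(+20.7°) tan(-2.200°) = 0.0145, H₀ = 1.5563 rad.
Bracket: H₀ sin φ sin δ + cos φ cos δ sin H₀ = 1.5563×0.35347×-0.03839 + 0.93544×0.99926×0.99989 = -0.021119 + 0.934645 = 0.913526.
Q̄ = (S₀/π) × [bracket] = (2822/π) × 0.913526 = 820.59 W/m².
Daily total = Q̄ × 38.00 h × 3600 s/h = 820.59 × 38.00 × 3600 / 10⁶ = 112.3 MJ/m².

112 MJ/m²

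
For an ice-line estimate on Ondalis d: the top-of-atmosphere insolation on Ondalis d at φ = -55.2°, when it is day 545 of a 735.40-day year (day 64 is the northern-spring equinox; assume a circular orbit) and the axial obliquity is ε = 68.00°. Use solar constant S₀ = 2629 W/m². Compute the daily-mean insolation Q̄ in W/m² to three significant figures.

Solar longitude: λ_s = 360° × (545 − 64)/735.40 = 235.464°.
sin δ = sin 68.00° × sin 235.464° = -0.76378, so δ = -49.799°.
cos H₀ = −tan(-55.2°) tan(-49.799°) = -1.7025 ≤ −1 ⇒ polar day, H₀ = π.
Bracket: H₀ sin φ sin δ + cos φ cos δ sin H₀ = 3.1416×-0.82115×-0.76378 + 0.57071×0.64547×0.00000 = 1.970342 + 0.000000 = 1.970342.
Q̄ = (S₀/π) × [bracket] = (2629/π) × 1.970342 = 1649 W/m².

Q̄ ≈ 1.65e+03 W/m²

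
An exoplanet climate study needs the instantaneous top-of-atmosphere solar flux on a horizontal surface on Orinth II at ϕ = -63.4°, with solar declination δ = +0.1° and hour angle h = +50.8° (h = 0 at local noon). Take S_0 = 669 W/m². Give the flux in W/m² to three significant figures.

188 W/m²

cos θ_z = sin ϕ sin δ + cos ϕ cos δ cos h = -0.001561 + 0.282996 = 0.281435.
Flux = S_0 · cos θ_z = 669 × 0.281435 = 188.3 W/m².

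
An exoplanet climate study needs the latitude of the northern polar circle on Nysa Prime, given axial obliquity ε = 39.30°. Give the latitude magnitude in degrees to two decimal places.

The polar circle is the lowest latitude that experiences at least one full rotation of continuous daylight at the northern-summer solstice; it lies at |ϕ| = 90° − ε = 90° − 39.30° = 50.70°.

50.70°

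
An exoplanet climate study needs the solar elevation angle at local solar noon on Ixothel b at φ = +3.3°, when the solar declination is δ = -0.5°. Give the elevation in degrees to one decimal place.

At local noon the hour angle is zero, so the zenith angle equals |φ − δ| = |+3.3° − (-0.500°)| = 3.800°.
Elevation = 90° − 3.800° = 86.2°.

86.2°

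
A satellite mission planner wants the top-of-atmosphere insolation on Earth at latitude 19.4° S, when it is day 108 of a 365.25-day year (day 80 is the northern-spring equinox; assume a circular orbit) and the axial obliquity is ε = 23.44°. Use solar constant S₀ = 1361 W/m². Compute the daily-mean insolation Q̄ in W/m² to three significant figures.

Solar longitude: λ_s = 360° × (108 − 80)/365.25 = 27.598°.
sin δ = sin 23.44° × sin 27.598° = 0.18428, so δ = +10.619°.
cos H₀ = −tan(-19.4°) tan(+10.619°) = 0.0660, H₀ = 1.5047 rad.
Bracket: H₀ sin φ sin δ + cos φ cos δ sin H₀ = 1.5047×-0.33216×0.18428 + 0.94322×0.98287×0.99782 = -0.092103 + 0.925042 = 0.832939.
Q̄ = (S₀/π) × [bracket] = (1361/π) × 0.832939 = 360.8 W/m².

Q̄ ≈ 361 W/m²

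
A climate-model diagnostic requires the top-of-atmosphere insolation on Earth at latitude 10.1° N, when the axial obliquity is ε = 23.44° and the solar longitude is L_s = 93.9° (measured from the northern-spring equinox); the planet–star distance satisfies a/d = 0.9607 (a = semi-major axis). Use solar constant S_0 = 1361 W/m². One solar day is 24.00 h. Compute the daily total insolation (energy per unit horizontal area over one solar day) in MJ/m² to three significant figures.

Solar declination: sin δ = sin ε · sin L_s = sin 23.44° × sin 93.9° = 0.39687, so δ = +23.382°.
cos h₀ = −tan(+10.1°) tan(+23.382°) = -0.0770, h₀ = 1.6479 rad.
Bracket: h₀ sin ϕ sin δ + cos ϕ cos δ sin h₀ = 1.6479×0.17537×0.39687 + 0.98450×0.91788×0.99703 = 0.114692 + 0.900969 = 1.015661.
Inverse-square distance factor (a/d)² = 0.9607² = 0.922944.
Q̄ = (S_0/π) × 0.922944 × [bracket] = (1361/π) × 0.922944 × 1.015661 = 406.10 W/m².
Daily total = Q̄ × 24.00 h × 3600 s/h = 406.10 × 24.00 × 3600 / 10⁶ = 35.09 MJ/m².

35.1 MJ/m²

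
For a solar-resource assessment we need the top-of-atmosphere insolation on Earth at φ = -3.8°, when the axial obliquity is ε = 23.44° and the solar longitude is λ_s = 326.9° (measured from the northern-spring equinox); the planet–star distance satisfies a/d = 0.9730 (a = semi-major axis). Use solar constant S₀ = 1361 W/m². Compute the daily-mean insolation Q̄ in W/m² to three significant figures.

Q̄ ≈ 409 W/m²

Solar declination: sin δ = sin ε · sin λ_s = sin 23.44° × sin 326.9° = -0.21723, so δ = -12.547°.
cos H₀ = −tan(-3.8°) tan(-12.547°) = -0.0148, H₀ = 1.5856 rad.
Bracket: H₀ sin φ sin δ + cos φ cos δ sin H₀ = 1.5856×-0.06627×-0.21723 + 0.99780×0.97612×0.99989 = 0.022826 + 0.973865 = 0.996691.
Inverse-square distance factor (a/d)² = 0.9730² = 0.946729.
Q̄ = (S₀/π) × 0.946729 × [bracket] = (1361/π) × 0.946729 × 0.996691 = 408.8 W/m².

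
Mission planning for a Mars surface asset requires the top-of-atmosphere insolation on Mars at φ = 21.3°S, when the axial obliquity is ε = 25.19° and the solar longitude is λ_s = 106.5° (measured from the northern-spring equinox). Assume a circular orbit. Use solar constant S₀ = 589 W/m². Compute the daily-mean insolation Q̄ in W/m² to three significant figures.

Q̄ ≈ 118 W/m²

Solar declination: sin δ = sin ε · sin λ_s = sin 25.19° × sin 106.5° = 0.40809, so δ = +24.085°.
cos H₀ = −tan(-21.3°) tan(+24.085°) = 0.1743, H₀ = 1.3956 rad.
Bracket: H₀ sin φ sin δ + cos φ cos δ sin H₀ = 1.3956×-0.36325×0.40809 + 0.93169×0.91294×0.98470 = -0.206882 + 0.837563 = 0.630681.
Q̄ = (S₀/π) × [bracket] = (589/π) × 0.630681 = 118.2 W/m².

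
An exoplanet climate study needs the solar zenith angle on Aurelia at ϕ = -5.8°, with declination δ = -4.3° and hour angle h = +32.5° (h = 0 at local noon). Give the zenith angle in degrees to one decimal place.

θ_z = 32.4°

cos θ_z = sin ϕ sin δ + cos ϕ cos δ cos h = 0.007577 + 0.836712 = 0.844289.
θ_z = arccos(0.844289) = 32.4°.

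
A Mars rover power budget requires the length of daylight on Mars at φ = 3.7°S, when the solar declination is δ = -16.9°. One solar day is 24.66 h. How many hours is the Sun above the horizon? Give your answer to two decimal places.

12.48 h

cos H₀ = −tan φ · tan δ = −tan(-3.7°) × tan(-16.900°) = -0.0196, so H₀ = 1.5904 rad = 91.13°.
Daylight = 2H₀/(2π) × 24.66 h = (1.5904/π) × 24.66 = 12.48 h.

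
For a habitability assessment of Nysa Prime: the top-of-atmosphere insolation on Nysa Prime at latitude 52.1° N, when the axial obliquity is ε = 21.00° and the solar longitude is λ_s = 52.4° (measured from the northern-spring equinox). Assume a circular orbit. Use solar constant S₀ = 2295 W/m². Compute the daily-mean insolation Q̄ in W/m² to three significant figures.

Q̄ ≈ 719 W/m²

Solar declination: sin δ = sin ε · sin λ_s = sin 21.00° × sin 52.4° = 0.28393, so δ = +16.495°.
cos H₀ = −tan(+52.1°) tan(+16.495°) = -0.3804, H₀ = 1.9610 rad.
Bracket: H₀ sin φ sin δ + cos φ cos δ sin H₀ = 1.9610×0.78908×0.28393 + 0.61429×0.95884×0.92483 = 0.439349 + 0.544730 = 0.984079.
Q̄ = (S₀/π) × [bracket] = (2295/π) × 0.984079 = 718.9 W/m².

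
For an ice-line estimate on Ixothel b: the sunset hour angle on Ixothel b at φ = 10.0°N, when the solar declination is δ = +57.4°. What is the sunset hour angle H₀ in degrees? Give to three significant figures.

H₀ = 106°

cos H₀ = −tan φ · tan δ = −tan(+10.0°) × tan(+57.400°) = -0.2757, so H₀ = 1.8501 rad = 106.00°.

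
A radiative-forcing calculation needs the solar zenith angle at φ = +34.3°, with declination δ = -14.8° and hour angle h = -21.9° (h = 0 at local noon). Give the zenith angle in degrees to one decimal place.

θ_z = 53.3°

cos θ_z = sin φ sin δ + cos φ cos δ cos h = -0.143950 + 0.741055 = 0.597105.
θ_z = arccos(0.597105) = 53.3°.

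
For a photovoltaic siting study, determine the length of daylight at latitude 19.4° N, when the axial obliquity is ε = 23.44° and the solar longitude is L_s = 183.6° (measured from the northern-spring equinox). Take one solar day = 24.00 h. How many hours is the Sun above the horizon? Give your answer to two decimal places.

11.93 h

Solar declination: sin δ = sin ε · sin L_s = sin 23.44° × sin 183.6° = -0.02498, so δ = -1.431°.
cos h₀ = −tan ϕ · tan δ = −tan(+19.4°) × tan(-1.431°) = 0.0088, so h₀ = 1.5620 rad = 89.50°.
Daylight = 2h₀/(2π) × 24.00 h = (1.5620/π) × 24.00 = 11.93 h.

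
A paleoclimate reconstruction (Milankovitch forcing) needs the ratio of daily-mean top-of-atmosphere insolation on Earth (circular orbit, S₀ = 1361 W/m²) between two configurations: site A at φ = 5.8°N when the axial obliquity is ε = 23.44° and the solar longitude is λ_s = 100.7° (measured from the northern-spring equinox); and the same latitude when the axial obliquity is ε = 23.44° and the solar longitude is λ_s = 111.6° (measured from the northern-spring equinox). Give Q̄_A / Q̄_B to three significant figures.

Q̄_A / Q̄_B ≈ 0.995

— Configuration A (φ=+5.8°):
Solar declination: sin δ = sin ε · sin λ_s = sin 23.44° × sin 100.7° = 0.39087, so δ = +23.009°.
cos H₀ = −tan(+5.8°) tan(+23.009°) = -0.0431, H₀ = 1.6139 rad.
Bracket: H₀ sin φ sin δ + cos φ cos δ sin H₀ = 1.6139×0.10106×0.39087 + 0.99488×0.92045×0.99907 = 0.063751 + 0.914886 = 0.978637.
Q̄ = (S₀/π) × [bracket] = (1361/π) × 0.978637 = 423.96 W/m².
— Configuration B (φ=+5.8°):
Solar declination: sin δ = sin ε · sin λ_s = sin 23.44° × sin 111.6° = 0.36985, so δ = +21.707°.
cos H₀ = −tan(+5.8°) tan(+21.707°) = -0.0404, H₀ = 1.6112 rad.
Bracket: H₀ sin φ sin δ + cos φ cos δ sin H₀ = 1.6112×0.10106×0.36985 + 0.99488×0.92909×0.99918 = 0.060222 + 0.923575 = 0.983797.
Q̄ = (S₀/π) × [bracket] = (1361/π) × 0.983797 = 426.20 W/m².
Ratio Q̄_A / Q̄_B = 423.96 / 426.20 = 0.9947.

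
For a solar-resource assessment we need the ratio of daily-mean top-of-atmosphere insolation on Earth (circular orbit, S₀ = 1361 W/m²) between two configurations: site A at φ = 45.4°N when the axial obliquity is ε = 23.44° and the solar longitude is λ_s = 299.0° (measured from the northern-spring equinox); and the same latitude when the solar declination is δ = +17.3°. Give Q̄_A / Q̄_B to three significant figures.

Q̄_A / Q̄_B ≈ 0.305

— Configuration A (φ=+45.4°):
Solar declination: sin δ = sin ε · sin λ_s = sin 23.44° × sin 299.0° = -0.34791, so δ = -20.360°.
cos H₀ = −tan(+45.4°) tan(-20.360°) = 0.3763, H₀ = 1.1850 rad.
Bracket: H₀ sin φ sin δ + cos φ cos δ sin H₀ = 1.1850×0.71203×-0.34791 + 0.70215×0.93753×0.92649 = -0.293551 + 0.609896 = 0.316345.
Q̄ = (S₀/π) × [bracket] = (1361/π) × 0.316345 = 137.05 W/m².
— Configuration B (φ=+45.4°):
cos H₀ = −tan(+45.4°) tan(+17.300°) = -0.3158, H₀ = 1.8921 rad.
Bracket: H₀ sin φ sin δ + cos φ cos δ sin H₀ = 1.8921×0.71203×0.29737 + 0.70215×0.95476×0.94881 = 0.400626 + 0.636068 = 1.036694.
Q̄ = (S₀/π) × [bracket] = (1361/π) × 1.036694 = 449.12 W/m².
Ratio Q̄_A / Q̄_B = 137.05 / 449.12 = 0.3052.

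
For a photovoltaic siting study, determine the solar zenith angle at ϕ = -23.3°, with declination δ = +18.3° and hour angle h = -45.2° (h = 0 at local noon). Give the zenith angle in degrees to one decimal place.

cos θ_z = sin ϕ sin δ + cos ϕ cos δ cos h = -0.124198 + 0.614438 = 0.490240.
θ_z = arccos(0.490240) = 60.6°.

θ_z = 60.6°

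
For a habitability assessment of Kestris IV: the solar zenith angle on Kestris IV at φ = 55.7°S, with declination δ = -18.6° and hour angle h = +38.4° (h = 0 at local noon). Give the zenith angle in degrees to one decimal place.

cos θ_z = sin φ sin δ + cos φ cos δ cos h = 0.263492 + 0.418565 = 0.682057.
θ_z = arccos(0.682057) = 47.0°.

θ_z = 47.0°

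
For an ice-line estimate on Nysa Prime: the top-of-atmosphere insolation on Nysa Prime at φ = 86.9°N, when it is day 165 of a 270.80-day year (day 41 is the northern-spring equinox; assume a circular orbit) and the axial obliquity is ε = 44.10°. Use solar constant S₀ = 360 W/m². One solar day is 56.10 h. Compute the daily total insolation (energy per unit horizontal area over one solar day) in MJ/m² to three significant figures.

Solar longitude: λ_s = 360° × (165 − 41)/270.80 = 164.845°.
sin δ = sin 44.10° × sin 164.845° = 0.18193, so δ = +10.482°.
cos H₀ = −tan(+86.9°) tan(+10.482°) = -3.4163 ≤ −1 ⇒ polar day, H₀ = π.
Bracket: H₀ sin φ sin δ + cos φ cos δ sin H₀ = 3.1416×0.99854×0.18193 + 0.05408×0.98331×0.00000 = 0.570717 + 0.000000 = 0.570717.
Q̄ = (S₀/π) × [bracket] = (360/π) × 0.570717 = 65.399 W/m².
Daily total = Q̄ × 56.10 h × 3600 s/h = 65.399 × 56.10 × 3600 / 10⁶ = 13.21 MJ/m².

13.2 MJ/m²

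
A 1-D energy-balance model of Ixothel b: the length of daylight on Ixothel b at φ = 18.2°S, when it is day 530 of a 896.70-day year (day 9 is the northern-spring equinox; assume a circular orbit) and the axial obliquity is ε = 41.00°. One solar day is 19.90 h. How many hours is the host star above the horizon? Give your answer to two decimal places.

Solar longitude: λ_s = 360° × (530 − 9)/896.70 = 209.167°.
sin δ = sin 41.00° × sin 209.167° = -0.31973, so δ = -18.647°.
cos H₀ = −tan φ · tan δ = −tan(-18.2°) × tan(-18.647°) = -0.1109, so H₀ = 1.6820 rad = 96.37°.
Daylight = 2H₀/(2π) × 19.90 h = (1.6820/π) × 19.90 = 10.65 h.

10.65 h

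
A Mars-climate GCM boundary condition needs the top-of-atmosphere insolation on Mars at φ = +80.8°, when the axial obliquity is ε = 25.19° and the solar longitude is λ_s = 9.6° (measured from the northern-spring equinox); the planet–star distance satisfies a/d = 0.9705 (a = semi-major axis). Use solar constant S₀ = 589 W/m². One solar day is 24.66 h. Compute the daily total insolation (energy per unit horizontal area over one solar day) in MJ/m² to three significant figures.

4.47 MJ/m²

Solar declination: sin δ = sin ε · sin λ_s = sin 25.19° × sin 9.6° = 0.07098, so δ = +4.070°.
cos H₀ = −tan(+80.8°) tan(+4.070°) = -0.4394, H₀ = 2.0257 rad.
Bracket: H₀ sin φ sin δ + cos φ cos δ sin H₀ = 2.0257×0.98714×0.07098 + 0.15988×0.99748×0.89831 = 0.141935 + 0.143260 = 0.285195.
Inverse-square distance factor (a/d)² = 0.9705² = 0.941870.
Q̄ = (S₀/π) × 0.941870 × [bracket] = (589/π) × 0.941870 × 0.285195 = 50.361 W/m².
Daily total = Q̄ × 24.66 h × 3600 s/h = 50.361 × 24.66 × 3600 / 10⁶ = 4.471 MJ/m².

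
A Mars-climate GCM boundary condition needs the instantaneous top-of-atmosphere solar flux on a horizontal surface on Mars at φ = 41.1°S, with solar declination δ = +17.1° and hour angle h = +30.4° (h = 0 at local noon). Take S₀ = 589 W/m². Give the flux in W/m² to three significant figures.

cos θ_z = sin φ sin δ + cos φ cos δ cos h = -0.193295 + 0.621226 = 0.427931.
Flux = S₀ · cos θ_z = 589 × 0.427931 = 252.1 W/m².

252 W/m²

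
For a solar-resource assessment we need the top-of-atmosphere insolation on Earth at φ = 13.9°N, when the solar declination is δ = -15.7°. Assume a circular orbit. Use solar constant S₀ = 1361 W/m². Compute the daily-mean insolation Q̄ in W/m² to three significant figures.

cos H₀ = −tan(+13.9°) tan(-15.700°) = 0.0696, H₀ = 1.5012 rad.
Bracket: H₀ sin φ sin δ + cos φ cos δ sin H₀ = 1.5012×0.24023×-0.27060 + 0.97072×0.96269×0.99758 = -0.097587 + 0.932241 = 0.834654.
Q̄ = (S₀/π) × [bracket] = (1361/π) × 0.834654 = 361.6 W/m².

Q̄ ≈ 362 W/m²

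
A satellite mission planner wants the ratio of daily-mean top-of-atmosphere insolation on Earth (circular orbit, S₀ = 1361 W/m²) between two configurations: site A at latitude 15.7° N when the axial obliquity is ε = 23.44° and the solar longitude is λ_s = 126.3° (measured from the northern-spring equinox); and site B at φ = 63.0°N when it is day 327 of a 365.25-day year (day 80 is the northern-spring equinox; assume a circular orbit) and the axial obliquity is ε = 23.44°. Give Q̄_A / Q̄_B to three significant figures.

Q̄_A / Q̄_B ≈ 20.4

— Configuration A (φ=+15.7°):
Solar declination: sin δ = sin ε · sin λ_s = sin 23.44° × sin 126.3° = 0.32059, so δ = +18.699°.
cos H₀ = −tan(+15.7°) tan(+18.699°) = -0.0951, H₀ = 1.6661 rad.
Bracket: H₀ sin φ sin δ + cos φ cos δ sin H₀ = 1.6661×0.27060×0.32059 + 0.96269×0.94722×0.99546 = 0.144537 + 0.907739 = 1.052276.
Q̄ = (S₀/π) × [bracket] = (1361/π) × 1.052276 = 455.87 W/m².
— Configuration B (φ=+63.0°):
Solar longitude: λ_s = 360° × (327 − 80)/365.25 = 243.450°.
sin δ = sin 23.44° × sin 243.450° = -0.35584, so δ = -20.845°.
cos H₀ = −tan(+63.0°) tan(-20.845°) = 0.7473, H₀ = 0.7268 rad.
Bracket: H₀ sin φ sin δ + cos φ cos δ sin H₀ = 0.7268×0.89101×-0.35584 + 0.45399×0.93455×0.66450 = -0.230437 + 0.281932 = 0.051495.
Q̄ = (S₀/π) × [bracket] = (1361/π) × 0.051495 = 22.309 W/m².
Ratio Q̄_A / Q̄_B = 455.87 / 22.309 = 20.43.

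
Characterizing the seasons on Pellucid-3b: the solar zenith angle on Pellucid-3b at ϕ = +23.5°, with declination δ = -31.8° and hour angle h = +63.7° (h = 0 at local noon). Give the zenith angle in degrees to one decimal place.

cos θ_z = sin ϕ sin δ + cos ϕ cos δ cos h = -0.210123 + 0.345331 = 0.135208.
θ_z = arccos(0.135208) = 82.2°.

θ_z = 82.2°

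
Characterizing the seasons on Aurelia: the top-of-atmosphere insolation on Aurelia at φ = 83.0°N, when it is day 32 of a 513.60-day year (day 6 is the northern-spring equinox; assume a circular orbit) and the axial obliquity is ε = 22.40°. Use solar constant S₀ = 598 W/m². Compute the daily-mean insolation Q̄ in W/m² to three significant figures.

Solar longitude: λ_s = 360° × (32 − 6)/513.60 = 18.224°.
sin δ = sin 22.40° × sin 18.224° = 0.11918, so δ = +6.844°.
cos H₀ = −tan(+83.0°) tan(+6.844°) = -0.9776, H₀ = 2.9294 rad.
Bracket: H₀ sin φ sin δ + cos φ cos δ sin H₀ = 2.9294×0.99255×0.11918 + 0.12187×0.99287×0.21061 = 0.346525 + 0.025484 = 0.372009.
Q̄ = (S₀/π) × [bracket] = (598/π) × 0.372009 = 70.81 W/m².

Q̄ ≈ 70.8 W/m²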